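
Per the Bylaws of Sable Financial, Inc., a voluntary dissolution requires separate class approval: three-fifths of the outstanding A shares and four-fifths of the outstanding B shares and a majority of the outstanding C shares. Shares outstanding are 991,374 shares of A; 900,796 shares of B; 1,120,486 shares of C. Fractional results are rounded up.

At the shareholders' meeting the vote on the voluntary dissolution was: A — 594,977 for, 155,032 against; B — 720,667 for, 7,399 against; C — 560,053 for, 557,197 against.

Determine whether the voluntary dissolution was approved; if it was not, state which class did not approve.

Not approved — the C shares did not give the required vote.

A: 3/5 of 991374 = 594824.40, rounded up to 594825; 594,825 required, 594,977 in favor — approved.
B: 4/5 of 900796 = 720636.80, rounded up to 720637; 720,637 required, 720,667 in favor — approved.
C: a majority of 1120486 is 560244; 560,244 required, 560,053 in favor — not approved.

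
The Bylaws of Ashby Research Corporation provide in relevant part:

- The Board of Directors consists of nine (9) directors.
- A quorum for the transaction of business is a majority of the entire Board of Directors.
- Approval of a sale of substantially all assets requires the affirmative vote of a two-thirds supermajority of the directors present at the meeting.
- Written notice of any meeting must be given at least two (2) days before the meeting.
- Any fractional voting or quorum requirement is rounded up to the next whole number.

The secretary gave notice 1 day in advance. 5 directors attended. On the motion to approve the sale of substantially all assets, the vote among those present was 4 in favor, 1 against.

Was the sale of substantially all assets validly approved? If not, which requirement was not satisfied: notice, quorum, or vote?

Invalid — notice requirement not satisfied.

Notice: 1 day given; 2 required (1 < 2). Not satisfied.
Quorum: 5 present; quorum is 5. Satisfied.
Vote: the sale of substantially all assets requires two-thirds of the directors present (5). 2/3 of 5 = 3.33, rounded up to 4, so 4 affirmative votes are needed; 4 voted in favor. Satisfied.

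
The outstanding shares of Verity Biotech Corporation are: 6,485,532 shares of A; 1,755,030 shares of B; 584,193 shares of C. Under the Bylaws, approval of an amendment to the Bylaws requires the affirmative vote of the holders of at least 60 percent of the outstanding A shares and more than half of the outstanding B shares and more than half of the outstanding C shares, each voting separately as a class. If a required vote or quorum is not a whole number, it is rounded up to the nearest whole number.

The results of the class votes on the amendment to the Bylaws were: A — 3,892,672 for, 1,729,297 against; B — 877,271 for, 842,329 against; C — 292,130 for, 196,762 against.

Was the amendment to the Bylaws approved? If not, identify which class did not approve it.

A: 3/5 of 6485532 = 3891319.20, rounded up to 3891320; 3,891,320 required, 3,892,672 in favor — approved.
B: a majority of 1755030 is 877516; 877,516 required, 877,271 in favor — not approved.
C: a majority of 584193 is 292097; 292,097 required, 292,130 in favor — approved.

Not approved — the B shares did not give the required vote.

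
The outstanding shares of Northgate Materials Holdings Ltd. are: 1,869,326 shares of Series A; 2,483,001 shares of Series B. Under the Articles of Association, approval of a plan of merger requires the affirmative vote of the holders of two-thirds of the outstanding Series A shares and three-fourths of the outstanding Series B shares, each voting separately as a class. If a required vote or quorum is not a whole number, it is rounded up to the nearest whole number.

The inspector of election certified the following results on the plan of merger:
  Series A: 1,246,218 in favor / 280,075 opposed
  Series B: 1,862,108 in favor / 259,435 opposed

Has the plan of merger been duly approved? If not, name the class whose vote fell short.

Series A: 2/3 of 1869326 = 1246217.33, rounded up to 1246218; 1,246,218 required, 1,246,218 in favor — approved.
Series B: 3/4 of 2483001 = 1862250.75, rounded up to 1862251; 1,862,251 required, 1,862,108 in favor — not approved.

Not approved — the Series B shares did not give the required vote.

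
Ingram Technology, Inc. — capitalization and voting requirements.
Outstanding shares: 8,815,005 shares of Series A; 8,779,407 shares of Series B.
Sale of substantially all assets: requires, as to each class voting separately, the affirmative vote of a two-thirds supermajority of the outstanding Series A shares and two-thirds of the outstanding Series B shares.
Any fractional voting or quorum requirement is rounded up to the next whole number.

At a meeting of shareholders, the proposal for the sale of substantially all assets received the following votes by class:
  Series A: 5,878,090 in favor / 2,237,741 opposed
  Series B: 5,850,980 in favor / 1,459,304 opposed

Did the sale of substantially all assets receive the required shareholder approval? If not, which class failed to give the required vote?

Not approved — the Series B shares did not give the required vote.

Series A: 2/3 of 8815005 = 5876670; 5,876,670 required, 5,878,090 in favor — approved.
Series B: 2/3 of 8779407 = 5852938; 5,852,938 required, 5,850,980 in favor — not approved.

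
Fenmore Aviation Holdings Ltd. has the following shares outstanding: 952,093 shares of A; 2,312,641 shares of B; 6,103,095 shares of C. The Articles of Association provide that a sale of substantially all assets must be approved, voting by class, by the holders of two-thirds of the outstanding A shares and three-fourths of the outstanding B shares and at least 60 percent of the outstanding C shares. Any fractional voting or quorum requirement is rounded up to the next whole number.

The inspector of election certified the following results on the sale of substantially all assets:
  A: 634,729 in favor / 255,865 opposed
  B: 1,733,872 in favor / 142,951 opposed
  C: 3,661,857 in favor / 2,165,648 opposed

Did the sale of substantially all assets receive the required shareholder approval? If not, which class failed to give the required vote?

A: 2/3 of 952093 = 634728.67, rounded up to 634729; 634,729 required, 634,729 in favor — approved.
B: 3/4 of 2312641 = 1734480.75, rounded up to 1734481; 1,734,481 required, 1,733,872 in favor — not approved.
C: 3/5 of 6103095 = 3661857; 3,661,857 required, 3,661,857 in favor — approved.

Not approved — the B shares did not give the required vote.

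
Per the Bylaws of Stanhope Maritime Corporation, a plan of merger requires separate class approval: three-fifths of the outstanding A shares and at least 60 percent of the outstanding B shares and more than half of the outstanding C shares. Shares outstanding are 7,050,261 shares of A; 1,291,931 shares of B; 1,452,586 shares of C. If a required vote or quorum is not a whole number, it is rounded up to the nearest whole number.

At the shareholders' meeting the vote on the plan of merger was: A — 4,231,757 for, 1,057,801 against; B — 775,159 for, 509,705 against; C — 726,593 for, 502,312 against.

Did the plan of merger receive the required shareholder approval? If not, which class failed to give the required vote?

Approved — every class gave the required vote.

A: 3/5 of 7050261 = 4230156.60, rounded up to 4230157; 4,230,157 required, 4,231,757 in favor — approved.
B: 3/5 of 1291931 = 775158.60, rounded up to 775159; 775,159 required, 775,159 in favor — approved.
C: a majority of 1452586 is 726294; 726,294 required, 726,593 in favor — approved.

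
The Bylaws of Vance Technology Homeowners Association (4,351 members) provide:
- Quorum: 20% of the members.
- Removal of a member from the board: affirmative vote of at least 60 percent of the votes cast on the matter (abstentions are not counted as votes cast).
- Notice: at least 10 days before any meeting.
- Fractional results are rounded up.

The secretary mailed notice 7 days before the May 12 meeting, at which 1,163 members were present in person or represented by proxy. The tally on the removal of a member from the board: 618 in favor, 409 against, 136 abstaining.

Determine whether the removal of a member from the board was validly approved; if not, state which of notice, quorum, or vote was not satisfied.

Notice: 7 days given; 10 required. Not satisfied.
Quorum: 20% of 4,351 = 870.20, rounded up to 871; 1,163 present. Satisfied.
Vote: requires three-fifths of the votes cast (1,163 − 136 abstaining = 1,027); 3/5 of 1027 = 616.20, rounded up to 617, so 617 needed; 618 in favor. Satisfied.

Invalid — notice requirement not satisfied.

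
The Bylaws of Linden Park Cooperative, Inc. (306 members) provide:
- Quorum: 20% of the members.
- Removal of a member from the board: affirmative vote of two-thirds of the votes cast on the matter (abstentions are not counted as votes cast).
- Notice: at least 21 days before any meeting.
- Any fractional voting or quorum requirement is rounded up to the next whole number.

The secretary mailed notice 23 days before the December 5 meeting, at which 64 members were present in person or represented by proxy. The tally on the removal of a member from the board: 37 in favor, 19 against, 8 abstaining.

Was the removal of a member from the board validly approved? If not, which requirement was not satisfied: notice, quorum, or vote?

Notice: 23 days given; 21 required. Satisfied.
Quorum: 20% of 306 = 61.20, rounded up to 62; 64 present. Satisfied.
Vote: requires two-thirds of the votes cast (64 − 8 abstaining = 56); 2/3 of 56 = 37.33, rounded up to 38, so 38 needed; 37 in favor. Not satisfied.

Invalid — vote requirement not satisfied.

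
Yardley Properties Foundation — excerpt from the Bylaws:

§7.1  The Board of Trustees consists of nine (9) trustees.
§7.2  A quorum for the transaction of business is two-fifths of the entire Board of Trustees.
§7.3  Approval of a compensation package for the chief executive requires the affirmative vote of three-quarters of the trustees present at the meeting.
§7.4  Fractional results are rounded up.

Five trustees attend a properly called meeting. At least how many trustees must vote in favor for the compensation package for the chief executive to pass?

The compensation package for the chief executive requires three-fourths of the trustees present (5).
3/4 of 5 = 3.75, rounded up to 4.

4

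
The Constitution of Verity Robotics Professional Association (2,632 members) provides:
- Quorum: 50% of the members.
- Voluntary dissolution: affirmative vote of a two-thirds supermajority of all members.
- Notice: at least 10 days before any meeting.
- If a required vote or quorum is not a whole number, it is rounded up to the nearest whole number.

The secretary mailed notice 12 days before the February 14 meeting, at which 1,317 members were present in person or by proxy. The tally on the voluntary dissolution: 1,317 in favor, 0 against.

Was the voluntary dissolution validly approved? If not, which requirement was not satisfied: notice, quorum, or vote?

Notice: 12 days given; 10 required. Satisfied.
Quorum: 50% of 2,632 = 1,316; 1,317 present. Satisfied.
Vote: requires two-thirds of all members (2,632); 2/3 of 2632 = 1754.67, rounded up to 1755, so 1,755 needed; 1,317 in favor. Not satisfied.

Invalid — vote requirement not satisfied.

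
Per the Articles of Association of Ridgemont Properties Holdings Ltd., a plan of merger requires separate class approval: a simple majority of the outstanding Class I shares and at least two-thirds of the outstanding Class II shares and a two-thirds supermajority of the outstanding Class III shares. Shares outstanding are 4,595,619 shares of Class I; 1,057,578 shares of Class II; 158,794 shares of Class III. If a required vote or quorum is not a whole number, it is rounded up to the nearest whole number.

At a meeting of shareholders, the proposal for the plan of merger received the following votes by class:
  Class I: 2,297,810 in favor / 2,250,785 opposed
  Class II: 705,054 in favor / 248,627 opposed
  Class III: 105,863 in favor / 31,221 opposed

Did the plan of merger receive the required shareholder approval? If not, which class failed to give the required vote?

Class I: a majority of 4595619 is 2297810; 2,297,810 required, 2,297,810 in favor — approved.
Class II: 2/3 of 1057578 = 705052; 705,052 required, 705,054 in favor — approved.
Class III: 2/3 of 158794 = 105862.67, rounded up to 105863; 105,863 required, 105,863 in favor — approved.

Approved — every class gave the required vote.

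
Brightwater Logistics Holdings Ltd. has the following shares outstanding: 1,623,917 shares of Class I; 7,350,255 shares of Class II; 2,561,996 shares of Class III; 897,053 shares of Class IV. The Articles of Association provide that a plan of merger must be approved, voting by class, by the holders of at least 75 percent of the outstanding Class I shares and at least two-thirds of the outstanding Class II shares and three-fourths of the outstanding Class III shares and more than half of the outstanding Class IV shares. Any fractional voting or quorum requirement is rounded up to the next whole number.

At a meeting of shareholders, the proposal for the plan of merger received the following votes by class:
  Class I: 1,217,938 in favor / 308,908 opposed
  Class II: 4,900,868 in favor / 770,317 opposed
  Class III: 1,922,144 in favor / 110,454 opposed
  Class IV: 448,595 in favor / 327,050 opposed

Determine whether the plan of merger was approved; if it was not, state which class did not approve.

Class I: 3/4 of 1623917 = 1217937.75, rounded up to 1217938; 1,217,938 required, 1,217,938 in favor — approved.
Class II: 2/3 of 7350255 = 4900170; 4,900,170 required, 4,900,868 in favor — approved.
Class III: 3/4 of 2561996 = 1921497; 1,921,497 required, 1,922,144 in favor — approved.
Class IV: a majority of 897053 is 448527; 448,527 required, 448,595 in favor — approved.

Approved — every class gave the required vote.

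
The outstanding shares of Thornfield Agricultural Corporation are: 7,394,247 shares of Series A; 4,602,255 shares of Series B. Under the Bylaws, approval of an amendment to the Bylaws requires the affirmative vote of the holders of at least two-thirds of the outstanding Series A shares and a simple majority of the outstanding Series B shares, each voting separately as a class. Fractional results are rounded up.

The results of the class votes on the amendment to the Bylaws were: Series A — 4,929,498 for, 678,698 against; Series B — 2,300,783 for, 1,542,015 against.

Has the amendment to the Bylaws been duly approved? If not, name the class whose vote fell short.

Not approved — the Series B shares did not give the required vote.

Series A: 2/3 of 7394247 = 4929498; 4,929,498 required, 4,929,498 in favor — approved.
Series B: a majority of 4602255 is 2301128; 2,301,128 required, 2,300,783 in favor — not approved.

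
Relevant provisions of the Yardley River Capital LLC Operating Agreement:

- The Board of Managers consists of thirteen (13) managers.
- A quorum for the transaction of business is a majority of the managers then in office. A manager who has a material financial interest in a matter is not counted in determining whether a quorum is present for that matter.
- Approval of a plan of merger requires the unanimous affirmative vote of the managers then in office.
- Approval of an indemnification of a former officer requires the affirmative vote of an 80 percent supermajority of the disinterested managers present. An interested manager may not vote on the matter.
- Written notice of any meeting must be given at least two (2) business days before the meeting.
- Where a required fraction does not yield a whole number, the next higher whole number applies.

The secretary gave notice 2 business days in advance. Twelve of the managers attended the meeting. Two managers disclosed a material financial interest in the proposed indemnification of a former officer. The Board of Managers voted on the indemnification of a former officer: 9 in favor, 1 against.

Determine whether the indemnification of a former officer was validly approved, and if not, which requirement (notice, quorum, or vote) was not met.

Valid — all requirements satisfied.

Notice: 2 business days given; 2 required (2 ≥ 2). Satisfied.
Quorum: 12 present, but the 2 interested managers do not count, leaving 10. Quorum is 7. Satisfied.
Vote: the indemnification of a former officer requires four-fifths of the disinterested managers present (12 − 2 = 10). 4/5 of 10 = 8, so 8 affirmative votes are needed; 9 voted in favor. Satisfied.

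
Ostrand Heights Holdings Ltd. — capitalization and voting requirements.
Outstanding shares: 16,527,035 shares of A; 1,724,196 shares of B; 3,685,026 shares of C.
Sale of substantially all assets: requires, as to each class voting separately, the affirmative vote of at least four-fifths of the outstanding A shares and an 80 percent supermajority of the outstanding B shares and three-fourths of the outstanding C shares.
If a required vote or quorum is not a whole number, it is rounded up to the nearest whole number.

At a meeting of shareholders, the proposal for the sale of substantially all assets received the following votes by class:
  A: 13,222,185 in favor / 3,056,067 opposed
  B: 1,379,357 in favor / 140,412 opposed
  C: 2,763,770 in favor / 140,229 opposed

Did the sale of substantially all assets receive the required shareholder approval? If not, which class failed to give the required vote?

A: 4/5 of 16527035 = 13221628; 13,221,628 required, 13,222,185 in favor — approved.
B: 4/5 of 1724196 = 1379356.80, rounded up to 1379357; 1,379,357 required, 1,379,357 in favor — approved.
C: 3/4 of 3685026 = 2763769.50, rounded up to 2763770; 2,763,770 required, 2,763,770 in favor — approved.

Approved — every class gave the required vote.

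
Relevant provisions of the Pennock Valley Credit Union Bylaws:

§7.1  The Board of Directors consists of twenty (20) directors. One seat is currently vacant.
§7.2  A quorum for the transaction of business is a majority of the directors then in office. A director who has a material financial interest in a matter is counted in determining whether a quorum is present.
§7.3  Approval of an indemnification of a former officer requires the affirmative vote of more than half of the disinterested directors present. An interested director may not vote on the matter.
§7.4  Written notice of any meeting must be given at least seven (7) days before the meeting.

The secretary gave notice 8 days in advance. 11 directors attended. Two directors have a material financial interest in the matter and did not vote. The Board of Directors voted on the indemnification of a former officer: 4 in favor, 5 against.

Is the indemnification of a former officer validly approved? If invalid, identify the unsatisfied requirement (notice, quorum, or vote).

Notice: 8 days given; 7 required (8 ≥ 7). Satisfied.
Quorum: 11 present (interested directors count toward quorum); quorum is 10. Satisfied.
Vote: the indemnification of a former officer requires a majority of the disinterested directors present (11 − 2 = 9). A majority of 9 is 5, so 5 affirmative votes are needed; 4 voted in favor. Not satisfied.

Invalid — vote requirement not satisfied.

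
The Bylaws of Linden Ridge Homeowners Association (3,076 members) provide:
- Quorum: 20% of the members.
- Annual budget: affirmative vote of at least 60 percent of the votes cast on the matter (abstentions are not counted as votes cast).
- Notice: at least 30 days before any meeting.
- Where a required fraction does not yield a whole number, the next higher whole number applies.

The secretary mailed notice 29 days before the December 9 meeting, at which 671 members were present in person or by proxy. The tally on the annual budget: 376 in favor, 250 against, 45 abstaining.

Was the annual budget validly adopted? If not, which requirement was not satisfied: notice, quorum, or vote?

Invalid — notice requirement not satisfied.

Notice: 29 days given; 30 required. Not satisfied.
Quorum: 20% of 3,076 = 615.20, rounded up to 616; 671 present. Satisfied.
Vote: requires three-fifths of the votes cast (671 − 45 abstaining = 626); 3/5 of 626 = 375.60, rounded up to 376, so 376 needed; 376 in favor. Satisfied.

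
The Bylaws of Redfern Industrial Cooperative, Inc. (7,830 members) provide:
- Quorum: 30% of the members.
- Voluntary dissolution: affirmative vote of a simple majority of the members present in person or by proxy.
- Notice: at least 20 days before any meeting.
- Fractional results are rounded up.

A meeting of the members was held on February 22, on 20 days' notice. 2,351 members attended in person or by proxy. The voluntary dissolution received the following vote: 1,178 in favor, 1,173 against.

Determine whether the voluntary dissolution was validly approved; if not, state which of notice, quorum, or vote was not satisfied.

Notice: 20 days given; 20 required. Satisfied.
Quorum: 30% of 7,830 = 2,349; 2,351 present. Satisfied.
Vote: requires a majority of those present (2,351); a majority of 2351 is 1176, so 1,176 needed; 1,178 in favor. Satisfied.

Valid — all requirements satisfied.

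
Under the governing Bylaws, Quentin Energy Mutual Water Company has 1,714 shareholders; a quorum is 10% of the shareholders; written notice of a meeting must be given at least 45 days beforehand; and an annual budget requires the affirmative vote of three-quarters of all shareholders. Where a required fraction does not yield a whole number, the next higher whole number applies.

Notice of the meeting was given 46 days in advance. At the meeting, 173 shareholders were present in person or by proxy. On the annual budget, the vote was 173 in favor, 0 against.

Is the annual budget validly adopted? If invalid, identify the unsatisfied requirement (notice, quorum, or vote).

Invalid — vote requirement not satisfied.

Notice: 46 days given; 45 required. Satisfied.
Quorum: 10% of 1,714 = 171.40, rounded up to 172; 173 present. Satisfied.
Vote: requires three-fourths of all shareholders (1,714); 3/4 of 1714 = 1285.50, rounded up to 1286, so 1,286 needed; 173 in favor. Not satisfied.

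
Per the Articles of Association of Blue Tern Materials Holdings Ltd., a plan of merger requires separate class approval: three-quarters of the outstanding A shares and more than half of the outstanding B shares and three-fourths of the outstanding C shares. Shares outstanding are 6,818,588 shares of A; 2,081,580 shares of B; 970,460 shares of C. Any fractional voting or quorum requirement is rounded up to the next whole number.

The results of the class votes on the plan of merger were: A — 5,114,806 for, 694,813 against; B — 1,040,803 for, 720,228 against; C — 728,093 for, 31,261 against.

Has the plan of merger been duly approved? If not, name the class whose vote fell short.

Approved — every class gave the required vote.

A: 3/4 of 6818588 = 5113941; 5,113,941 required, 5,114,806 in favor — approved.
B: a majority of 2081580 is 1040791; 1,040,791 required, 1,040,803 in favor — approved.
C: 3/4 of 970460 = 727845; 727,845 required, 728,093 in favor — approved.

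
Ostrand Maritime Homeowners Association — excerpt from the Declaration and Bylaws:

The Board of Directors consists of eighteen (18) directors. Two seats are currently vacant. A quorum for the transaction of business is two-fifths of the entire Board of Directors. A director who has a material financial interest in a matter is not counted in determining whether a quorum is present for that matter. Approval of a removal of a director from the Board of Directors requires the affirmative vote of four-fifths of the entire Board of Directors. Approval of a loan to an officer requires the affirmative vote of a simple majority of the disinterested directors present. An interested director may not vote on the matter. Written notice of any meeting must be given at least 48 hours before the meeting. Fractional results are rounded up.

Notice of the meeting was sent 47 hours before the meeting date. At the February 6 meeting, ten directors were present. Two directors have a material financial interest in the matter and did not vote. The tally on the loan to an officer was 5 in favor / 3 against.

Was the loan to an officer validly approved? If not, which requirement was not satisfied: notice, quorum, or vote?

Notice: 47 hours given; 48 required (47 < 48). Not satisfied.
Quorum: 10 present, but the 2 interested directors do not count, leaving 8. Quorum is 8. Satisfied.
Vote: the loan to an officer requires a majority of the disinterested directors present (10 − 2 = 8). A majority of 8 is 5, so 5 affirmative votes are needed; 5 voted in favor. Satisfied.

Invalid — notice requirement not satisfied.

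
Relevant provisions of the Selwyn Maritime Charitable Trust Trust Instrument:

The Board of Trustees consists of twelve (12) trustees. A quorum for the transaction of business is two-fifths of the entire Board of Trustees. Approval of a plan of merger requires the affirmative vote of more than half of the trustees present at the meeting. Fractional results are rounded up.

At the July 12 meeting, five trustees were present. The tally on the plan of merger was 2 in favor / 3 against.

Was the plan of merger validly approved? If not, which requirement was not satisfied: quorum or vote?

Invalid — vote requirement not satisfied.

Quorum: 5 present; quorum is 5. Satisfied.
Vote: the plan of merger requires a majority of the trustees present (5). A majority of 5 is 3, so 3 affirmative votes are needed; 2 voted in favor. Not satisfied.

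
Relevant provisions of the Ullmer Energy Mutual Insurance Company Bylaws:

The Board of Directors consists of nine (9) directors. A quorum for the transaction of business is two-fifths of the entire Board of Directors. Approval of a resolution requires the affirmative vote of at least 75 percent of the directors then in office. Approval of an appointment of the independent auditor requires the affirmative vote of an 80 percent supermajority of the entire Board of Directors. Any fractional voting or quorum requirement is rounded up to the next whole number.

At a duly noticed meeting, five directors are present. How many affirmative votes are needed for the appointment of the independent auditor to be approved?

8

The appointment of the independent auditor requires four-fifths of the entire Board of Directors (9).
4/5 of 9 = 7.20, rounded up to 8.
(Only 5 can vote, so the appointment of the independent auditor cannot pass at this meeting, but the required vote is still 8.)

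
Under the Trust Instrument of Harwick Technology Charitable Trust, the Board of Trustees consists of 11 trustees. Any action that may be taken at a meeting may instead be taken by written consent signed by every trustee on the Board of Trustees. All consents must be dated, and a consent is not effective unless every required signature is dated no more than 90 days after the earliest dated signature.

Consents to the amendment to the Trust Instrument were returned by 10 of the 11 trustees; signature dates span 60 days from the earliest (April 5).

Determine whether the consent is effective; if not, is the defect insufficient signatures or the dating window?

Signatures required: the unanimous vote of 11 — unanimous means all 11, so 11 needed; 10 signed. Insufficient.
Dating window: the latest signature is 60 days after the earliest; the limit is 90 days. Within the window.

Not effective — insufficient signatures.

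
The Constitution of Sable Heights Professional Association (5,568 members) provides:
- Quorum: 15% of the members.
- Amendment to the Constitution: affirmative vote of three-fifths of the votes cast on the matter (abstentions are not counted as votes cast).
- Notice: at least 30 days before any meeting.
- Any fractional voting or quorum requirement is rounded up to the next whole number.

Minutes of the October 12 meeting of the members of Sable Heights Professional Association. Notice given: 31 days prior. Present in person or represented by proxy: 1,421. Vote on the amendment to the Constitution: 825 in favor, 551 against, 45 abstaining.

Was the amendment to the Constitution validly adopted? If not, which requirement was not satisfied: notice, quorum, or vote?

Invalid — vote requirement not satisfied.

Notice: 31 days given; 30 required. Satisfied.
Quorum: 15% of 5,568 = 835.20, rounded up to 836; 1,421 present. Satisfied.
Vote: requires three-fifths of the votes cast (1,421 − 45 abstaining = 1,376); 3/5 of 1376 = 825.60, rounded up to 826, so 826 needed; 825 in favor. Not satisfied.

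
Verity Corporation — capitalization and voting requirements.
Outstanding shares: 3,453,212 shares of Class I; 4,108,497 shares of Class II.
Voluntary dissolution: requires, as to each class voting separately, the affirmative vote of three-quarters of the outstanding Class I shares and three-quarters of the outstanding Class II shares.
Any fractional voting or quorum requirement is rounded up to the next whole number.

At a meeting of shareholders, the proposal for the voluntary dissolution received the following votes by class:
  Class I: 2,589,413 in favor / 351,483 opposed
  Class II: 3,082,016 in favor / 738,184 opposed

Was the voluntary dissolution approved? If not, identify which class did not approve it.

Class I: 3/4 of 3453212 = 2589909; 2,589,909 required, 2,589,413 in favor — not approved.
Class II: 3/4 of 4108497 = 3081372.75, rounded up to 3081373; 3,081,373 required, 3,082,016 in favor — approved.

Not approved — the Class I shares did not give the required vote.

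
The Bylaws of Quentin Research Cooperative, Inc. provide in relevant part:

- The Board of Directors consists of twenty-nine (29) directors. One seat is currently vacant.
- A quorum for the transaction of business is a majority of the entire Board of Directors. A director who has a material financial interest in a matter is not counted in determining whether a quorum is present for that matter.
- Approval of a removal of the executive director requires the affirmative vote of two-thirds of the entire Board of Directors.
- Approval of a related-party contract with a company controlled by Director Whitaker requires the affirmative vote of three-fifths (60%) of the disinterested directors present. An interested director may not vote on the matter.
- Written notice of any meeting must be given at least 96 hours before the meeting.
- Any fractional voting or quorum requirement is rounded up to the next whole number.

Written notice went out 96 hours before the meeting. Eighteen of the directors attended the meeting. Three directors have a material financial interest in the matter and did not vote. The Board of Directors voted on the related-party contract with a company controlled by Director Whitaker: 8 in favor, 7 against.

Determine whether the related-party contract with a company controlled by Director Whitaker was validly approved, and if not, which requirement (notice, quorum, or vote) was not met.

Invalid — vote requirement not satisfied.

Notice: 96 hours given; 96 required (96 ≥ 96). Satisfied.
Quorum: 18 present, but the 3 interested directors do not count, leaving 15. Quorum is 15. Satisfied.
Vote: the related-party contract with a company controlled by Director Whitaker requires three-fifths of the disinterested directors present (18 − 3 = 15). 3/5 of 15 = 9, so 9 affirmative votes are needed; 8 voted in favor. Not satisfied.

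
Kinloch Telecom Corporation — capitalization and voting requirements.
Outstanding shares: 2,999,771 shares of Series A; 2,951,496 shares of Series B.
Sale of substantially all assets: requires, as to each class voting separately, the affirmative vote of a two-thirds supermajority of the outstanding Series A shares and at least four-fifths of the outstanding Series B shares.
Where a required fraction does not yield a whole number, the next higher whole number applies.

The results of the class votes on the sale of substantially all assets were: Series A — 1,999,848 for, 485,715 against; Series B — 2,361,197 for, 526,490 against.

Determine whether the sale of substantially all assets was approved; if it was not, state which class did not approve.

Series A: 2/3 of 2999771 = 1999847.33, rounded up to 1999848; 1,999,848 required, 1,999,848 in favor — approved.
Series B: 4/5 of 2951496 = 2361196.80, rounded up to 2361197; 2,361,197 required, 2,361,197 in favor — approved.

Approved — every class gave the required vote.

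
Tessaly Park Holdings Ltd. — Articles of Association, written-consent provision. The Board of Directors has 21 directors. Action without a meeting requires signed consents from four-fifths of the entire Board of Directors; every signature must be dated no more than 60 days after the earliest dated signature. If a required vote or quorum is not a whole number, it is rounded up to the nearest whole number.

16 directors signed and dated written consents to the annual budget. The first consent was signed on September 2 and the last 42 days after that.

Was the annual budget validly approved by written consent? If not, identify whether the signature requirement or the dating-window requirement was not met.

Signatures required: four-fifths of 21 — 4/5 of 21 = 16.80, rounded up to 17, so 17 needed; 16 signed. Insufficient.
Dating window: the latest signature is 42 days after the earliest; the limit is 60 days. Within the window.

Not effective — insufficient signatures.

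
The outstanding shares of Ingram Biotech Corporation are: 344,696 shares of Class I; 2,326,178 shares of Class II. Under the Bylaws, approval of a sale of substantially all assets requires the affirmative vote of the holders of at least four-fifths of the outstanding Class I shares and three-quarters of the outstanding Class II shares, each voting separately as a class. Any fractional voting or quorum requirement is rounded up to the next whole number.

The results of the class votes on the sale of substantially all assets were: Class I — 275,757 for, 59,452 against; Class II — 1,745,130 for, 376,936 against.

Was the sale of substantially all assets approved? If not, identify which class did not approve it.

Approved — every class gave the required vote.

Class I: 4/5 of 344696 = 275756.80, rounded up to 275757; 275,757 required, 275,757 in favor — approved.
Class II: 3/4 of 2326178 = 1744633.50, rounded up to 1744634; 1,744,634 required, 1,745,130 in favor — approved.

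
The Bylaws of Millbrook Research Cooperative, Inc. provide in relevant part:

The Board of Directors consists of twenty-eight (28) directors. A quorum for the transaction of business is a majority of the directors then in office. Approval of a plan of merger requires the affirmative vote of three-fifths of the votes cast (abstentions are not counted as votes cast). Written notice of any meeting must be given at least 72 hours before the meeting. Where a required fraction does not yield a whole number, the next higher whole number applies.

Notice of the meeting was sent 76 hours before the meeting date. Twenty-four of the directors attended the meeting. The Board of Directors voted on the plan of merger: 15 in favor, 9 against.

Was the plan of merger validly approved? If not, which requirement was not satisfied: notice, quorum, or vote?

Notice: 76 hours given; 72 required (76 ≥ 72). Satisfied.
Quorum: 24 present; quorum is 15. Satisfied.
Vote: the plan of merger requires three-fifths of the votes cast (24). 3/5 of 24 = 14.40, rounded up to 15, so 15 affirmative votes are needed; 15 voted in favor. Satisfied.

Valid — all requirements satisfied.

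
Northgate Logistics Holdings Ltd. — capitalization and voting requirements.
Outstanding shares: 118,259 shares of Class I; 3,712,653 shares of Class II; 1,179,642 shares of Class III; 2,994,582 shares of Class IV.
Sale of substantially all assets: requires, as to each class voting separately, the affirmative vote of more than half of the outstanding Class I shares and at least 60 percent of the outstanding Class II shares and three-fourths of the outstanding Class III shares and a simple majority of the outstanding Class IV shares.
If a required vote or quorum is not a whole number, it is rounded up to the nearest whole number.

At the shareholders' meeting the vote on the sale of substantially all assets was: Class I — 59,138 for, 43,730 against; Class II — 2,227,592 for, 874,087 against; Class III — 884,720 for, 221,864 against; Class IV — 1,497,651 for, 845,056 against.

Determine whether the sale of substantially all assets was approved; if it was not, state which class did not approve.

Not approved — the Class III shares did not give the required vote.

Class I: a majority of 118259 is 59130; 59,130 required, 59,138 in favor — approved.
Class II: 3/5 of 3712653 = 2227591.80, rounded up to 2227592; 2,227,592 required, 2,227,592 in favor — approved.
Class III: 3/4 of 1179642 = 884731.50, rounded up to 884732; 884,732 required, 884,720 in favor — not approved.
Class IV: a majority of 2994582 is 1497292; 1,497,292 required, 1,497,651 in favor — approved.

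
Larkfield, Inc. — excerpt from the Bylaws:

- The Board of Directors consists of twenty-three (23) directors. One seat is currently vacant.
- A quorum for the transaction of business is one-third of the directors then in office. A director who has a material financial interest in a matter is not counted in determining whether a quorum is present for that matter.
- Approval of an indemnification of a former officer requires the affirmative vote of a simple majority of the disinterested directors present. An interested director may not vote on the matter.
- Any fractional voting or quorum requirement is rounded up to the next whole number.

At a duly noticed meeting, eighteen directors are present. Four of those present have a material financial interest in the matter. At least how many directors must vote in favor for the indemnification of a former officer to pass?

8

The indemnification of a former officer requires a majority of the disinterested directors present (18 − 4 = 14).
A majority of 14 is 8.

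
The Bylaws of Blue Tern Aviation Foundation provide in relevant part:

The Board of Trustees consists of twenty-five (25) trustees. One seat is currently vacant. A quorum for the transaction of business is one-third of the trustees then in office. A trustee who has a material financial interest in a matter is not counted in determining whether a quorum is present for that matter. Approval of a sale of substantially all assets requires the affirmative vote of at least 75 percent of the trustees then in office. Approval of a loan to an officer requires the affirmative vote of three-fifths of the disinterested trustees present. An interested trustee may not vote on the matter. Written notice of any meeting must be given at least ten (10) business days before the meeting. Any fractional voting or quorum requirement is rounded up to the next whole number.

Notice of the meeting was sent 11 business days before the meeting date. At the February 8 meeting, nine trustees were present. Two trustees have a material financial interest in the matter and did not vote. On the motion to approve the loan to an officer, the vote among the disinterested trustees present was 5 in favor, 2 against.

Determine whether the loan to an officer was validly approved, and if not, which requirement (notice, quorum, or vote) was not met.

Invalid — quorum requirement not satisfied.

Notice: 11 business days given; 10 required (11 ≥ 10). Satisfied.
Quorum: 9 present, but the 2 interested trustees do not count, leaving 7. Quorum is 8. Not satisfied.
Vote: the loan to an officer requires three-fifths of the disinterested trustees present (9 − 2 = 7). 3/5 of 7 = 4.20, rounded up to 5, so 5 affirmative votes are needed; 5 voted in favor. Satisfied. (Moot — without a quorum no business can be validly transacted.)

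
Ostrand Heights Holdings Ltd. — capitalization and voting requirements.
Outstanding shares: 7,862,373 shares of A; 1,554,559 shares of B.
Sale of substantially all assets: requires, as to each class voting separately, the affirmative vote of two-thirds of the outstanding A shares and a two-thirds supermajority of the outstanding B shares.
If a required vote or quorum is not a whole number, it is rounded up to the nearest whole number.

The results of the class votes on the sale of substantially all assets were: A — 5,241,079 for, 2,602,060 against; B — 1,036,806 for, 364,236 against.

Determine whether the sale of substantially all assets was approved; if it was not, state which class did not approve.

A: 2/3 of 7862373 = 5241582; 5,241,582 required, 5,241,079 in favor — not approved.
B: 2/3 of 1554559 = 1036372.67, rounded up to 1036373; 1,036,373 required, 1,036,806 in favor — approved.

Not approved — the A shares did not give the required vote.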